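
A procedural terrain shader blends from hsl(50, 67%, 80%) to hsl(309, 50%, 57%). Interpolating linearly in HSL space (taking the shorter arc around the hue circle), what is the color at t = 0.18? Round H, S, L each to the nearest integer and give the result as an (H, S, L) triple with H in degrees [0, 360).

Hue: 309 − 50 = 259°, but |259| > 180 so the shorter arc goes the other way: Δh = 259 − 360 = -101°.
H = 50 + 0.18 × (-101) = 31.82 → 32°
S = 67 + 0.18 × (50 − 67) = 63.94 → 64%
L = 80 + 0.18 × (57 − 80) = 75.86 → 76%

(32, 64, 76)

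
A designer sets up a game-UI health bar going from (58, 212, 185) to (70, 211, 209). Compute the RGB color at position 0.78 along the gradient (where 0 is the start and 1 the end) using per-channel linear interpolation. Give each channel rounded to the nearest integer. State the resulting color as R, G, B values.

(67, 211, 204)

R = 58 + 0.78 × (70 − 58) = 58 + 0.78 × 12 = 67.36 → 67
G = 212 + 0.78 × (211 − 212) = 212 + 0.78 × -1 = 211.22 → 211
B = 185 + 0.78 × (209 − 185) = 185 + 0.78 × 24 = 203.72 → 204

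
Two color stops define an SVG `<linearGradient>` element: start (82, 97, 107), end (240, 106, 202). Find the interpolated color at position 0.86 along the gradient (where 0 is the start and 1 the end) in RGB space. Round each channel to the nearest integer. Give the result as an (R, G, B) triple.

R = 82 + 0.86 × (240 − 82) = 82 + 0.86 × 158 = 217.88 → 218
G = 97 + 0.86 × (106 − 97) = 97 + 0.86 × 9 = 104.74 → 105
B = 107 + 0.86 × (202 − 107) = 107 + 0.86 × 95 = 188.7 → 189

(218, 105, 189)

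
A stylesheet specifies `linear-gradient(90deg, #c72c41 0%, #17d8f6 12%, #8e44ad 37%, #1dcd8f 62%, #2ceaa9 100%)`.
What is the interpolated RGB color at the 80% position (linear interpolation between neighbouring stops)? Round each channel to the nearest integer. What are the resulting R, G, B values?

(36, 219, 155)

80% lies between the 62% and 100% stops, so the local fraction is t = (80 − 62)/(100 − 62) = 18/38 ≈ 0.4737.
#1dcd8f → (29, 205, 143); #2ceaa9 → (44, 234, 169).
R = 29 + 0.4737 × (44 − 29) = 36.105 → 36
G = 205 + 0.4737 × (234 − 205) = 218.737 → 219
B = 143 + 0.4737 × (169 − 143) = 155.316 → 155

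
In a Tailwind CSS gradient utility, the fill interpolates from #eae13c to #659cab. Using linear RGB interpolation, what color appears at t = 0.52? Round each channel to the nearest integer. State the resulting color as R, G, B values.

#eae13c → (234, 225, 60); #659cab → (101, 156, 171).
R = 234 + 0.52 × (101 − 234) = 234 + 0.52 × -133 = 164.84 → 165
G = 225 + 0.52 × (156 − 225) = 225 + 0.52 × -69 = 189.12 → 189
B = 60 + 0.52 × (171 − 60) = 60 + 0.52 × 111 = 117.72 → 118
So the blended color is (165, 189, 118), about #a5bd76.

(165, 189, 118)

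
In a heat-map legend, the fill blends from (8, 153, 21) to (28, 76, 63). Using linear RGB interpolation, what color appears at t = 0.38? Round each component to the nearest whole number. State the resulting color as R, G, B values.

R = 8 + 0.38 × (28 − 8) = 8 + 0.38 × 20 = 15.6 → 16
G = 153 + 0.38 × (76 − 153) = 153 + 0.38 × -77 = 123.74 → 124
B = 21 + 0.38 × (63 − 21) = 21 + 0.38 × 42 = 36.96 → 37

(16, 124, 37)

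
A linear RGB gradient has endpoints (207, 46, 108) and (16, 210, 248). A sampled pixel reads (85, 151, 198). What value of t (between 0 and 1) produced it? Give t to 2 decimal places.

0.64

Invert the lerp on the R channel (largest span, 191): t = (85 − 207) / (16 − 207) = -122/-191 = 0.63874.
Check on G: (151 − 46)/(210 − 46) = 0.6402 ✓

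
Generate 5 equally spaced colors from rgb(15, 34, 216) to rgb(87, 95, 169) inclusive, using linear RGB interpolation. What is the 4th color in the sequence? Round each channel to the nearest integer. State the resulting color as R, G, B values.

(69, 80, 181)

With 5 swatches and endpoints inclusive, swatch 4 sits at t = (4 − 1)/(5 − 1) = 3/4 ≈ 0.75.
R = 15 + 0.75 × (87 − 15) = 69 → 69
G = 34 + 0.75 × (95 − 34) = 79.75 → 80
B = 216 + 0.75 × (169 − 216) = 180.75 → 181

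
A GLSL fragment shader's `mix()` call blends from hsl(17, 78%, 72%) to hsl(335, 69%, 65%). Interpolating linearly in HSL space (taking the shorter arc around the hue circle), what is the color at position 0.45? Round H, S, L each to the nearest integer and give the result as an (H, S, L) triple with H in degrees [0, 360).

(358, 74, 69)

Hue: 335 − 17 = 318°, but |318| > 180 so the shorter arc goes the other way: Δh = 318 − 360 = -42°.
H = 17 + 0.45 × (-42) = -1.9 → -2 → -2 mod 360 = 358°
S = 78 + 0.45 × (69 − 78) = 73.95 → 74%
L = 72 + 0.45 × (65 − 72) = 68.85 → 69%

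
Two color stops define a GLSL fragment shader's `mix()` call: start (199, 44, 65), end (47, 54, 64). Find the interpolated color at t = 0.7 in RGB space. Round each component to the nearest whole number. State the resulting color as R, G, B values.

R = 199 + 0.7 × (47 − 199) = 199 + 0.7 × -152 = 92.6 → 93
G = 44 + 0.7 × (54 − 44) = 44 + 0.7 × 10 = 51 → 51
B = 65 + 0.7 × (64 − 65) = 65 + 0.7 × -1 = 64.3 → 64

(93, 51, 64)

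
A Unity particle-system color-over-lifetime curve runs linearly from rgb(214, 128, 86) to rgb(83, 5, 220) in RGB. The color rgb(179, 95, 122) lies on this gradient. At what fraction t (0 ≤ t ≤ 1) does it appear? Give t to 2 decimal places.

0.27

Invert the lerp on the B channel (largest span, 134): t = (122 − 86) / (220 − 86) = 36/134 = 0.26866.
Check on R: (179 − 214)/(83 − 214) = 0.2672 ✓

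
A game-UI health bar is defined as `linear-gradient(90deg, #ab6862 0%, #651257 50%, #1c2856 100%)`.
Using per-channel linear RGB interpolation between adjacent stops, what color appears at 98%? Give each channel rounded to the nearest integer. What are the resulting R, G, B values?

98% lies between the 50% and 100% stops, so the local fraction is t = (98 − 50)/(100 − 50) = 48/50 ≈ 0.96.
#651257 → (101, 18, 87); #1c2856 → (28, 40, 86).
R = 101 + 0.96 × (28 − 101) = 30.92 → 31
G = 18 + 0.96 × (40 − 18) = 39.12 → 39
B = 87 + 0.96 × (86 − 87) = 86.04 → 86

(31, 39, 86)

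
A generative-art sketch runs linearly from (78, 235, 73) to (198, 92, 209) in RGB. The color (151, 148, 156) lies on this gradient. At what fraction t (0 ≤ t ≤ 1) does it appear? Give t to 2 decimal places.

0.61

Invert the lerp on the G channel (largest span, 143): t = (148 − 235) / (92 − 235) = -87/-143 = 0.60839.
Check on R: (151 − 78)/(198 − 78) = 0.6083 ✓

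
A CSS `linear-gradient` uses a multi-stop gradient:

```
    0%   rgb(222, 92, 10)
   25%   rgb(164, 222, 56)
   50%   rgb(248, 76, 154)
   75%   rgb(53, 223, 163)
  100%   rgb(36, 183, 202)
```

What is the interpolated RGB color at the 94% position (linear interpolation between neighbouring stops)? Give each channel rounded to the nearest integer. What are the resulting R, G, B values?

(40, 193, 193)

94% lies between the 75% and 100% stops, so the local fraction is t = (94 − 75)/(100 − 75) = 19/25 ≈ 0.76.
R = 53 + 0.76 × (36 − 53) = 40.08 → 40
G = 223 + 0.76 × (183 − 223) = 192.6 → 193
B = 163 + 0.76 × (202 − 163) = 192.64 → 193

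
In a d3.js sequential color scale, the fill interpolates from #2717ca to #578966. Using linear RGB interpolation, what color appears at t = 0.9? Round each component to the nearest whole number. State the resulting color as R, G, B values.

#2717ca → (39, 23, 202); #578966 → (87, 137, 102).
R = 39 + 0.9 × (87 − 39) = 39 + 0.9 × 48 = 82.2 → 82
G = 23 + 0.9 × (137 − 23) = 23 + 0.9 × 114 = 125.6 → 126
B = 202 + 0.9 × (102 − 202) = 202 + 0.9 × -100 = 112 → 112
So the blended color is (82, 126, 112), about #527e70.

(82, 126, 112)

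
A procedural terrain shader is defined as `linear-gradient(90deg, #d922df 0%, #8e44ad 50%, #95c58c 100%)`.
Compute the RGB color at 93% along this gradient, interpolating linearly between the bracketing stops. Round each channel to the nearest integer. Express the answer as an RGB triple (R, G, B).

93% lies between the 50% and 100% stops, so the local fraction is t = (93 − 50)/(100 − 50) = 43/50 ≈ 0.86.
#8e44ad → (142, 68, 173); #95c58c → (149, 197, 140).
R = 142 + 0.86 × (149 − 142) = 148.02 → 148
G = 68 + 0.86 × (197 − 68) = 178.94 → 179
B = 173 + 0.86 × (140 − 173) = 144.62 → 145

(148, 179, 145)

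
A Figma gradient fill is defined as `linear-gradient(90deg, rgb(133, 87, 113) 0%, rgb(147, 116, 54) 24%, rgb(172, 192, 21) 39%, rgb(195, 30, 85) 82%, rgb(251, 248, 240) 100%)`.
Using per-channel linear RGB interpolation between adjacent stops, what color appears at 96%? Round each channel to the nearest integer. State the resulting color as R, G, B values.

96% lies between the 82% and 100% stops, so the local fraction is t = (96 − 82)/(100 − 82) = 14/18 ≈ 0.7778.
R = 195 + 0.7778 × (251 − 195) = 238.557 → 239
G = 30 + 0.7778 × (248 − 30) = 199.56 → 200
B = 85 + 0.7778 × (240 − 85) = 205.559 → 206

(239, 200, 206)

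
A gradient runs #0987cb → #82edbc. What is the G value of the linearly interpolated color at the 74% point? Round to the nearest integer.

210

G₁ = 135 (from #0987cb), G₂ = 237 (from #82edbc).
G = 135 + 0.74 × (237 − 135) = 210.48 → 210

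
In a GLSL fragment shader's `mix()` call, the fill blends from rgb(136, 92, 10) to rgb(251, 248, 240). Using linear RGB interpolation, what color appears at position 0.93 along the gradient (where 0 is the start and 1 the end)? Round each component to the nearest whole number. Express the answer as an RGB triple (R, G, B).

(243, 237, 224)

R = 136 + 0.93 × (251 − 136) = 136 + 0.93 × 115 = 242.95 → 243
G = 92 + 0.93 × (248 − 92) = 92 + 0.93 × 156 = 237.08 → 237
B = 10 + 0.93 × (240 − 10) = 10 + 0.93 × 230 = 223.9 → 224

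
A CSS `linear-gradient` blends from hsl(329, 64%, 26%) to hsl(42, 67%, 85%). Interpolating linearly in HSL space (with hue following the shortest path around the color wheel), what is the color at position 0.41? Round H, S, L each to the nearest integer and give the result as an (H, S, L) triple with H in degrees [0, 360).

(359, 65, 50)

Hue: 42 − 329 = -287°, but |-287| > 180 so the shorter arc goes the other way: Δh = -287 + 360 = 73°.
H = 329 + 0.41 × (73) = 358.93 → 359°
S = 64 + 0.41 × (67 − 64) = 65.23 → 65%
L = 26 + 0.41 × (85 − 26) = 50.19 → 50%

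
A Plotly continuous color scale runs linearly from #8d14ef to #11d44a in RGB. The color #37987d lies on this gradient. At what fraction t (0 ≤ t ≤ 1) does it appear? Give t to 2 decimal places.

0.69

Invert the lerp on the G channel (largest span, 192): t = (152 − 20) / (212 − 20) = 132/192 = 0.6875.
Check on R: (55 − 141)/(17 − 141) = 0.6935 ✓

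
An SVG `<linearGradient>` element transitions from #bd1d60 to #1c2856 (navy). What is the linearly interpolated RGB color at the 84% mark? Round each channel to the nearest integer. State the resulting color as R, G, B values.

(54, 38, 88)

#bd1d60 → (189, 29, 96); #1c2856 → (28, 40, 86).
84% corresponds to t = 0.84.
R = 189 + 0.84 × (28 − 189) = 189 + 0.84 × -161 = 53.76 → 54
G = 29 + 0.84 × (40 − 29) = 29 + 0.84 × 11 = 38.24 → 38
B = 96 + 0.84 × (86 − 96) = 96 + 0.84 × -10 = 87.6 → 88
So the blended color is (54, 38, 88), about #362658.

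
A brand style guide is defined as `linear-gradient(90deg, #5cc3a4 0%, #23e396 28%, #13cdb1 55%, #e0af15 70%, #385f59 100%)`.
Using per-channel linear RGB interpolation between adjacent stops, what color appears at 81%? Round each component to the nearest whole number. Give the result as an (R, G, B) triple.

(162, 146, 46)

81% lies between the 70% and 100% stops, so the local fraction is t = (81 − 70)/(100 − 70) = 11/30 ≈ 0.3667.
#e0af15 → (224, 175, 21); #385f59 → (56, 95, 89).
R = 224 + 0.3667 × (56 − 224) = 162.394 → 162
G = 175 + 0.3667 × (95 − 175) = 145.664 → 146
B = 21 + 0.3667 × (89 − 21) = 45.936 → 46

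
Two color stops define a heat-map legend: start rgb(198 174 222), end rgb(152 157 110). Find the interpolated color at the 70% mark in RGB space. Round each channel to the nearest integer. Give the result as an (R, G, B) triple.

(166, 162, 144)

70% corresponds to t = 0.7.
R = 198 + 0.7 × (152 − 198) = 198 + 0.7 × -46 = 165.8 → 166
G = 174 + 0.7 × (157 − 174) = 174 + 0.7 × -17 = 162.1 → 162
B = 222 + 0.7 × (110 − 222) = 222 + 0.7 × -112 = 143.6 → 144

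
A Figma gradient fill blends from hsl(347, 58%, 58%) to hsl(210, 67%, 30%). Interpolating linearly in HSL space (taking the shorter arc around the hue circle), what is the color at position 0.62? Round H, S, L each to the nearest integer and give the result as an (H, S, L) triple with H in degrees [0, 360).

(262, 64, 41)

Hue arc: Δh = 210 − 347 = -137° (|Δh| ≤ 180, already the shorter path).
H = 347 + 0.62 × (-137) = 262.06 → 262°
S = 58 + 0.62 × (67 − 58) = 63.58 → 64%
L = 58 + 0.62 × (30 − 58) = 40.64 → 41%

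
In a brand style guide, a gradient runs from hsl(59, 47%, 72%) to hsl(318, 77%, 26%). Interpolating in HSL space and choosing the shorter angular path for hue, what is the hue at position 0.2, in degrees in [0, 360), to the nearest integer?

Hue: 318 − 59 = 259°, but |259| > 180 so the shorter arc goes the other way: Δh = 259 − 360 = -101°.
H = 59 + 0.2 × (-101) = 38.8 → 39°

39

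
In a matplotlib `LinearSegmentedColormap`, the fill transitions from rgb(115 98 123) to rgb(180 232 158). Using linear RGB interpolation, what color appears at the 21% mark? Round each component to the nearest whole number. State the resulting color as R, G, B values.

21% corresponds to t = 0.21.
R = 115 + 0.21 × (180 − 115) = 115 + 0.21 × 65 = 128.65 → 129
G = 98 + 0.21 × (232 − 98) = 98 + 0.21 × 134 = 126.14 → 126
B = 123 + 0.21 × (158 − 123) = 123 + 0.21 × 35 = 130.35 → 130

(129, 126, 130)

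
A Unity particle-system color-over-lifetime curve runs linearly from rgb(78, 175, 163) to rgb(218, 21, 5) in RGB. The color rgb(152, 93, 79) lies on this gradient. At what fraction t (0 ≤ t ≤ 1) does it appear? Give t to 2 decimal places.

Invert the lerp on the B channel (largest span, 158): t = (79 − 163) / (5 − 163) = -84/-158 = 0.53165.
Check on R: (152 − 78)/(218 − 78) = 0.5286 ✓

0.53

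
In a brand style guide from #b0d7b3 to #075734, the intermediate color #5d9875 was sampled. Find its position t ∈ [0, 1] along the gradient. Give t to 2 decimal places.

0.49

Invert the lerp on the R channel (largest span, 169): t = (93 − 176) / (7 − 176) = -83/-169 = 0.49112.
Check on G: (152 − 215)/(87 − 215) = 0.4922 ✓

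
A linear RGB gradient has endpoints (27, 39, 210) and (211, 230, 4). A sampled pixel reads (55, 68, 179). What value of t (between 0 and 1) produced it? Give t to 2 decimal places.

Invert the lerp on the B channel (largest span, 206): t = (179 − 210) / (4 − 210) = -31/-206 = 0.15049.
Check on R: (55 − 27)/(211 − 27) = 0.1522 ✓

0.15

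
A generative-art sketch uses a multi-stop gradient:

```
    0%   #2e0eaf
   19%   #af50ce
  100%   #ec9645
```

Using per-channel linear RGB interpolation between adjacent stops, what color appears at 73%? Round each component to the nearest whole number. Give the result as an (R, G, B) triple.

73% lies between the 19% and 100% stops, so the local fraction is t = (73 − 19)/(100 − 19) = 54/81 ≈ 0.6667.
#af50ce → (175, 80, 206); #ec9645 → (236, 150, 69).
R = 175 + 0.6667 × (236 − 175) = 215.669 → 216
G = 80 + 0.6667 × (150 − 80) = 126.669 → 127
B = 206 + 0.6667 × (69 − 206) = 114.662 → 115

(216, 127, 115)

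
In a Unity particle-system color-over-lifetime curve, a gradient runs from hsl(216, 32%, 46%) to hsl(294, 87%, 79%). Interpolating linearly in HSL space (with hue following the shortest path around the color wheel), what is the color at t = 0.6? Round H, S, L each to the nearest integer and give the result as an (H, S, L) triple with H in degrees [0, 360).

Hue arc: Δh = 294 − 216 = 78° (|Δh| ≤ 180, already the shorter path).
H = 216 + 0.6 × (78) = 262.8 → 263°
S = 32 + 0.6 × (87 − 32) = 65 → 65%
L = 46 + 0.6 × (79 − 46) = 65.8 → 66%

(263, 65, 66)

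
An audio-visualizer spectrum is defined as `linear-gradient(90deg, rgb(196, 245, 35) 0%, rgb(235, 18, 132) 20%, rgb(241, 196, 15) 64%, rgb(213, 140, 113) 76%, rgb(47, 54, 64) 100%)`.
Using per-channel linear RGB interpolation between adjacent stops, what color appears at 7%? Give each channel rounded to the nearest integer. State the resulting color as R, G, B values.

7% lies between the 0% and 20% stops, so the local fraction is t = (7 − 0)/(20 − 0) = 7/20 ≈ 0.35.
R = 196 + 0.35 × (235 − 196) = 209.65 → 210
G = 245 + 0.35 × (18 − 245) = 165.55 → 166
B = 35 + 0.35 × (132 − 35) = 68.95 → 69

(210, 166, 69)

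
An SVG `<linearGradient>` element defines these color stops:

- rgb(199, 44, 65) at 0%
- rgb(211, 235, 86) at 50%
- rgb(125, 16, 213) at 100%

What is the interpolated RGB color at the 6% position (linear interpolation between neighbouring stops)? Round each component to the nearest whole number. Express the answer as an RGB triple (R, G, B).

6% lies between the 0% and 50% stops, so the local fraction is t = (6 − 0)/(50 − 0) = 6/50 ≈ 0.12.
R = 199 + 0.12 × (211 − 199) = 200.44 → 200
G = 44 + 0.12 × (235 − 44) = 66.92 → 67
B = 65 + 0.12 × (86 − 65) = 67.52 → 68

(200, 67, 68)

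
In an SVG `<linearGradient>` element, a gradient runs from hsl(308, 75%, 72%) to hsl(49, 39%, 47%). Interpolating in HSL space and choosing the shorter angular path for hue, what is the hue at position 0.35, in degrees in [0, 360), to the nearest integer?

343

Hue: 49 − 308 = -259°, but |-259| > 180 so the shorter arc goes the other way: Δh = -259 + 360 = 101°.
H = 308 + 0.35 × (101) = 343.35 → 343°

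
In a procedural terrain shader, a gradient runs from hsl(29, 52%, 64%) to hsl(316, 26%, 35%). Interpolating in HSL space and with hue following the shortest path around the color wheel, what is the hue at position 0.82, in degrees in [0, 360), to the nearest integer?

Hue: 316 − 29 = 287°, but |287| > 180 so the shorter arc goes the other way: Δh = 287 − 360 = -73°.
H = 29 + 0.82 × (-73) = -30.86 → -31 → -31 mod 360 = 329°

329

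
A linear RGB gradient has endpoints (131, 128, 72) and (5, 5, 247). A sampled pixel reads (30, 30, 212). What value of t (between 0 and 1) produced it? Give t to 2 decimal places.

Invert the lerp on the B channel (largest span, 175): t = (212 − 72) / (247 − 72) = 140/175 = 0.8.
Check on R: (30 − 131)/(5 − 131) = 0.8016 ✓

0.80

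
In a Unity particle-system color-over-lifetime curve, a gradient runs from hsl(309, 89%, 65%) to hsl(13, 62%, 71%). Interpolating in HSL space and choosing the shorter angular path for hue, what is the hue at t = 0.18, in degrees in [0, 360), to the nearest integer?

Hue: 13 − 309 = -296°, but |-296| > 180 so the shorter arc goes the other way: Δh = -296 + 360 = 64°.
H = 309 + 0.18 × (64) = 320.52 → 321°

321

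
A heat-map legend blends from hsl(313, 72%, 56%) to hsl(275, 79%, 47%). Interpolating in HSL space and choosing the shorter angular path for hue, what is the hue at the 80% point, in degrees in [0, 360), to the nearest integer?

Hue arc: Δh = 275 − 313 = -38° (|Δh| ≤ 180, already the shorter path).
H = 313 + 0.8 × (-38) = 282.6 → 283°

283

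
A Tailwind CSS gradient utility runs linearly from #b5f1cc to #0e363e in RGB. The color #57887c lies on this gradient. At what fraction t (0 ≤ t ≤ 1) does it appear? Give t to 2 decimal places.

Invert the lerp on the G channel (largest span, 187): t = (136 − 241) / (54 − 241) = -105/-187 = 0.5615.
Check on R: (87 − 181)/(14 − 181) = 0.5629 ✓

0.56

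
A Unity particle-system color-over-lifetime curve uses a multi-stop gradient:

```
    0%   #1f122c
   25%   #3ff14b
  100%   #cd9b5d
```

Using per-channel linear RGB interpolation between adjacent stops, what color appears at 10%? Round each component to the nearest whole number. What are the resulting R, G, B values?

10% lies between the 0% and 25% stops, so the local fraction is t = (10 − 0)/(25 − 0) = 10/25 ≈ 0.4.
#1f122c → (31, 18, 44); #3ff14b → (63, 241, 75).
R = 31 + 0.4 × (63 − 31) = 43.8 → 44
G = 18 + 0.4 × (241 − 18) = 107.2 → 107
B = 44 + 0.4 × (75 − 44) = 56.4 → 56

(44, 107, 56)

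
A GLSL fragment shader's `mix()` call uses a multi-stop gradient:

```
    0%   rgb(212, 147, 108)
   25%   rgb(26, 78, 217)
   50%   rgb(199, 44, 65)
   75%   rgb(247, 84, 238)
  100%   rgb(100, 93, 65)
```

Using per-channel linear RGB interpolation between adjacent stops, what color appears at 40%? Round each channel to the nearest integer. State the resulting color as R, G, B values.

(130, 58, 126)

40% lies between the 25% and 50% stops, so the local fraction is t = (40 − 25)/(50 − 25) = 15/25 ≈ 0.6.
R = 26 + 0.6 × (199 − 26) = 129.8 → 130
G = 78 + 0.6 × (44 − 78) = 57.6 → 58
B = 217 + 0.6 × (65 − 217) = 125.8 → 126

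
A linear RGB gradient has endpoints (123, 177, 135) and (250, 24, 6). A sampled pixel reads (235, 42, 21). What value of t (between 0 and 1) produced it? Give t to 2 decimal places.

0.88

Invert the lerp on the G channel (largest span, 153): t = (42 − 177) / (24 − 177) = -135/-153 = 0.88235.
Check on R: (235 − 123)/(250 − 123) = 0.8819 ✓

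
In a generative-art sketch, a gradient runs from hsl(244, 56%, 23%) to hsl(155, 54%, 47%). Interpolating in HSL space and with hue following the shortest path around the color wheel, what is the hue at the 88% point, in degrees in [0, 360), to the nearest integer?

166

Hue arc: Δh = 155 − 244 = -89° (|Δh| ≤ 180, already the shorter path).
H = 244 + 0.88 × (-89) = 165.68 → 166°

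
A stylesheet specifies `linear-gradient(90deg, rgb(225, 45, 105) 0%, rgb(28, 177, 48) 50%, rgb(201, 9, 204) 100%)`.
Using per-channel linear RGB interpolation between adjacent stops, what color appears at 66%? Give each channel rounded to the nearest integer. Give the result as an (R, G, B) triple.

(83, 123, 98)

66% lies between the 50% and 100% stops, so the local fraction is t = (66 − 50)/(100 − 50) = 16/50 ≈ 0.32.
R = 28 + 0.32 × (201 − 28) = 83.36 → 83
G = 177 + 0.32 × (9 − 177) = 123.24 → 123
B = 48 + 0.32 × (204 − 48) = 97.92 → 98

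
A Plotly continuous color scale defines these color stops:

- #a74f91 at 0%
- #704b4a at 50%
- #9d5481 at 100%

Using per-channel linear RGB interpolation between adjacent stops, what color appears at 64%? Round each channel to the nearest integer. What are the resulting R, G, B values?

64% lies between the 50% and 100% stops, so the local fraction is t = (64 − 50)/(100 − 50) = 14/50 ≈ 0.28.
#704b4a → (112, 75, 74); #9d5481 → (157, 84, 129).
R = 112 + 0.28 × (157 − 112) = 124.6 → 125
G = 75 + 0.28 × (84 − 75) = 77.52 → 78
B = 74 + 0.28 × (129 − 74) = 89.4 → 89

(125, 78, 89)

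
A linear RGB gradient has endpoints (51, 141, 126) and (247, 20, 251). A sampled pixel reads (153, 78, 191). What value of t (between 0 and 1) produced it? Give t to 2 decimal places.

0.52

Invert the lerp on the R channel (largest span, 196): t = (153 − 51) / (247 − 51) = 102/196 = 0.52041.
Check on G: (78 − 141)/(20 − 141) = 0.5207 ✓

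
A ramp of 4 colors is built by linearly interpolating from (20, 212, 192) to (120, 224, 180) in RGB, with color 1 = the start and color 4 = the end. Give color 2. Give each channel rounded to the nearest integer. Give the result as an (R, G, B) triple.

(53, 216, 188)

With 4 swatches and endpoints inclusive, swatch 2 sits at t = (2 − 1)/(4 − 1) = 1/3 ≈ 0.3333.
R = 20 + 0.3333 × (120 − 20) = 53.33 → 53
G = 212 + 0.3333 × (224 − 212) = 216 → 216
B = 192 + 0.3333 × (180 − 192) = 188 → 188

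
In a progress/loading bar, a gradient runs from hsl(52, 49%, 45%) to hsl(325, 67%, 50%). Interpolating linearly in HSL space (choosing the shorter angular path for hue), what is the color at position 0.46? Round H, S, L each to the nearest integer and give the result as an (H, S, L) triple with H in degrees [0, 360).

(12, 57, 47)

Hue: 325 − 52 = 273°, but |273| > 180 so the shorter arc goes the other way: Δh = 273 − 360 = -87°.
H = 52 + 0.46 × (-87) = 11.98 → 12°
S = 49 + 0.46 × (67 − 49) = 57.28 → 57%
L = 45 + 0.46 × (50 − 45) = 47.3 → 47%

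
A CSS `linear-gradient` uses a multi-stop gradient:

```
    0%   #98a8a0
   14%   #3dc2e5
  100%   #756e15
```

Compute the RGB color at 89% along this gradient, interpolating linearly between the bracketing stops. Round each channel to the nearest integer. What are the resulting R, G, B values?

(110, 121, 48)

89% lies between the 14% and 100% stops, so the local fraction is t = (89 − 14)/(100 − 14) = 75/86 ≈ 0.8721.
#3dc2e5 → (61, 194, 229); #756e15 → (117, 110, 21).
R = 61 + 0.8721 × (117 − 61) = 109.838 → 110
G = 194 + 0.8721 × (110 − 194) = 120.744 → 121
B = 229 + 0.8721 × (21 − 229) = 47.603 → 48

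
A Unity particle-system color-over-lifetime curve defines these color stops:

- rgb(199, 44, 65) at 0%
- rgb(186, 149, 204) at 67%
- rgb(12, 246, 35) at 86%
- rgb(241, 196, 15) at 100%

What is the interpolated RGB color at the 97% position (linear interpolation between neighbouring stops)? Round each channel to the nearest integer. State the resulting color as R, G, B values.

(192, 207, 19)

97% lies between the 86% and 100% stops, so the local fraction is t = (97 − 86)/(100 − 86) = 11/14 ≈ 0.7857.
R = 12 + 0.7857 × (241 − 12) = 191.925 → 192
G = 246 + 0.7857 × (196 − 246) = 206.715 → 207
B = 35 + 0.7857 × (15 − 35) = 19.286 → 19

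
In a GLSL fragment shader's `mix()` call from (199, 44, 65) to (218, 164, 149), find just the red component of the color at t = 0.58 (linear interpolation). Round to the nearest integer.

R = 199 + 0.58 × (218 − 199) = 210.02 → 210

210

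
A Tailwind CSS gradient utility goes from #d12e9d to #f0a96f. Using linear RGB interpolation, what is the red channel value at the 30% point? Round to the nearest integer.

R₁ = 209 (from #d12e9d), R₂ = 240 (from #f0a96f).
R = 209 + 0.3 × (240 − 209) = 218.3 → 218

218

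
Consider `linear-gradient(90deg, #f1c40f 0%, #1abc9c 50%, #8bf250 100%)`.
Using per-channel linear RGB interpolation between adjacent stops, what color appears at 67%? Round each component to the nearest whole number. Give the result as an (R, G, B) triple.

67% lies between the 50% and 100% stops, so the local fraction is t = (67 − 50)/(100 − 50) = 17/50 ≈ 0.34.
#1abc9c → (26, 188, 156); #8bf250 → (139, 242, 80).
R = 26 + 0.34 × (139 − 26) = 64.42 → 64
G = 188 + 0.34 × (242 − 188) = 206.36 → 206
B = 156 + 0.34 × (80 − 156) = 130.16 → 130

(64, 206, 130)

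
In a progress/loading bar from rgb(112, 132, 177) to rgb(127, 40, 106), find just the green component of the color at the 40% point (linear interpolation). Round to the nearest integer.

95

G = 132 + 0.4 × (40 − 132) = 95.2 → 95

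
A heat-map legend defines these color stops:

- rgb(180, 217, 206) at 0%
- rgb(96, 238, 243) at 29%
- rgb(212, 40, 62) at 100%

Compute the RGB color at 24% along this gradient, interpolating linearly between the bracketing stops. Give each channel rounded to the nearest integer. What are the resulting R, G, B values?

(110, 234, 237)

24% lies between the 0% and 29% stops, so the local fraction is t = (24 − 0)/(29 − 0) = 24/29 ≈ 0.8276.
R = 180 + 0.8276 × (96 − 180) = 110.482 → 110
G = 217 + 0.8276 × (238 − 217) = 234.38 → 234
B = 206 + 0.8276 × (243 − 206) = 236.621 → 237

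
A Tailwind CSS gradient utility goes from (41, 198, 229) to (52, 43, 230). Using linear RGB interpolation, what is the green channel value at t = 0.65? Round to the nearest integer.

97

G = 198 + 0.65 × (43 − 198) = 97.25 → 97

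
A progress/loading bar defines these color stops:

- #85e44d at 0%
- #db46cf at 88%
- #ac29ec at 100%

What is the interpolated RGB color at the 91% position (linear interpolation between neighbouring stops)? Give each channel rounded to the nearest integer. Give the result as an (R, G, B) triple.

91% lies between the 88% and 100% stops, so the local fraction is t = (91 − 88)/(100 − 88) = 3/12 ≈ 0.25.
#db46cf → (219, 70, 207); #ac29ec → (172, 41, 236).
R = 219 + 0.25 × (172 − 219) = 207.25 → 207
G = 70 + 0.25 × (41 − 70) = 62.75 → 63
B = 207 + 0.25 × (236 − 207) = 214.25 → 214

(207, 63, 214)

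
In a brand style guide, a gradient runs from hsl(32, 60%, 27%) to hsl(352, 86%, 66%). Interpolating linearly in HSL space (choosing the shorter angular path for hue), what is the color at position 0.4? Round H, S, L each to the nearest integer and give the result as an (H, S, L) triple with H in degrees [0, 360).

Hue: 352 − 32 = 320°, but |320| > 180 so the shorter arc goes the other way: Δh = 320 − 360 = -40°.
H = 32 + 0.4 × (-40) = 16 → 16°
S = 60 + 0.4 × (86 − 60) = 70.4 → 70%
L = 27 + 0.4 × (66 − 27) = 42.6 → 43%

(16, 70, 43)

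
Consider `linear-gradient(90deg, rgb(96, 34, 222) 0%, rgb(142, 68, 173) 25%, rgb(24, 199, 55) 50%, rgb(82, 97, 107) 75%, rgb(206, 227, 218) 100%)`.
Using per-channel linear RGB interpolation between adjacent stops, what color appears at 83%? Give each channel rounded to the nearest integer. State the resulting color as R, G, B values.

(122, 139, 143)

83% lies between the 75% and 100% stops, so the local fraction is t = (83 − 75)/(100 − 75) = 8/25 ≈ 0.32.
R = 82 + 0.32 × (206 − 82) = 121.68 → 122
G = 97 + 0.32 × (227 − 97) = 138.6 → 139
B = 107 + 0.32 × (218 − 107) = 142.52 → 143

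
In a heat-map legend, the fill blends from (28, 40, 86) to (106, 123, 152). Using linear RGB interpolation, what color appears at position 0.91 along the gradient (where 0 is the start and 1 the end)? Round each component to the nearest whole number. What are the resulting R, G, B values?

(99, 116, 146)

R = 28 + 0.91 × (106 − 28) = 28 + 0.91 × 78 = 98.98 → 99
G = 40 + 0.91 × (123 − 40) = 40 + 0.91 × 83 = 115.53 → 116
B = 86 + 0.91 × (152 − 86) = 86 + 0.91 × 66 = 146.06 → 146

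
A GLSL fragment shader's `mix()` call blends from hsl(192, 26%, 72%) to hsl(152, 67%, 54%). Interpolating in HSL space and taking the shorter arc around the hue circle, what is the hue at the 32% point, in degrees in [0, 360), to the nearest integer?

Hue arc: Δh = 152 − 192 = -40° (|Δh| ≤ 180, already the shorter path).
H = 192 + 0.32 × (-40) = 179.2 → 179°

179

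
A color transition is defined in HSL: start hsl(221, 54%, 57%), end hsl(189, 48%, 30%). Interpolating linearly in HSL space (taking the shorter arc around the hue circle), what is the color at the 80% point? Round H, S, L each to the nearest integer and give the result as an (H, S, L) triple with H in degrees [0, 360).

(195, 49, 35)

Hue arc: Δh = 189 − 221 = -32° (|Δh| ≤ 180, already the shorter path).
H = 221 + 0.8 × (-32) = 195.4 → 195°
S = 54 + 0.8 × (48 − 54) = 49.2 → 49%
L = 57 + 0.8 × (30 − 57) = 35.4 → 35%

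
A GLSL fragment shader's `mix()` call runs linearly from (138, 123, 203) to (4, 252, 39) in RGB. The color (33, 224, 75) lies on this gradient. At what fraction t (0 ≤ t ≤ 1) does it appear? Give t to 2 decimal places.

Invert the lerp on the B channel (largest span, 164): t = (75 − 203) / (39 − 203) = -128/-164 = 0.78049.
Check on R: (33 − 138)/(4 − 138) = 0.7836 ✓

0.78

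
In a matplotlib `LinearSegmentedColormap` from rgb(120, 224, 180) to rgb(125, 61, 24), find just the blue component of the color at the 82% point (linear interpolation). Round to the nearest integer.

B = 180 + 0.82 × (24 − 180) = 52.08 → 52

52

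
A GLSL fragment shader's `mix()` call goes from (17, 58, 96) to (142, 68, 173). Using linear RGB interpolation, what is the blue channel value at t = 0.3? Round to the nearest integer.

119

B = 96 + 0.3 × (173 − 96) = 119.1 → 119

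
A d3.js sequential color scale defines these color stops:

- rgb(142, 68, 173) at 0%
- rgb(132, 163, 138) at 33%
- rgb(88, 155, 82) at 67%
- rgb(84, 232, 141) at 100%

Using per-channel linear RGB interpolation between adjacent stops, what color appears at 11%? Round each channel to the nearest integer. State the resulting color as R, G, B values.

11% lies between the 0% and 33% stops, so the local fraction is t = (11 − 0)/(33 − 0) = 11/33 ≈ 0.3333.
R = 142 + 0.3333 × (132 − 142) = 138.667 → 139
G = 68 + 0.3333 × (163 − 68) = 99.663 → 100
B = 173 + 0.3333 × (138 − 173) = 161.334 → 161

(139, 100, 161)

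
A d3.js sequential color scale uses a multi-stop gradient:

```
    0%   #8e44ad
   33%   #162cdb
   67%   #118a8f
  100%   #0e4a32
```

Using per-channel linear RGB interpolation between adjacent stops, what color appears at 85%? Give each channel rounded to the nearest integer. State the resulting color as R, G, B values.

(15, 103, 92)

85% lies between the 67% and 100% stops, so the local fraction is t = (85 − 67)/(100 − 67) = 18/33 ≈ 0.5455.
#118a8f → (17, 138, 143); #0e4a32 → (14, 74, 50).
R = 17 + 0.5455 × (14 − 17) = 15.364 → 15
G = 138 + 0.5455 × (74 − 138) = 103.088 → 103
B = 143 + 0.5455 × (50 − 143) = 92.269 → 92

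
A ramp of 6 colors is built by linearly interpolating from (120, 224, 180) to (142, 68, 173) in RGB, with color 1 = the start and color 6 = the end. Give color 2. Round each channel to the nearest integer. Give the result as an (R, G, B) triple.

With 6 swatches and endpoints inclusive, swatch 2 sits at t = (2 − 1)/(6 − 1) = 1/5 ≈ 0.2.
R = 120 + 0.2 × (142 − 120) = 124.4 → 124
G = 224 + 0.2 × (68 − 224) = 192.8 → 193
B = 180 + 0.2 × (173 − 180) = 178.6 → 179

(124, 193, 179)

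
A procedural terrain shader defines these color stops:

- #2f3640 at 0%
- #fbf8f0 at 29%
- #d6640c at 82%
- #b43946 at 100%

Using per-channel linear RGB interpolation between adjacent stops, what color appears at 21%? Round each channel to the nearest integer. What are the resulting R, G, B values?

(195, 194, 191)

21% lies between the 0% and 29% stops, so the local fraction is t = (21 − 0)/(29 − 0) = 21/29 ≈ 0.7241.
#2f3640 → (47, 54, 64); #fbf8f0 → (251, 248, 240).
R = 47 + 0.7241 × (251 − 47) = 194.716 → 195
G = 54 + 0.7241 × (248 − 54) = 194.475 → 194
B = 64 + 0.7241 × (240 − 64) = 191.442 → 191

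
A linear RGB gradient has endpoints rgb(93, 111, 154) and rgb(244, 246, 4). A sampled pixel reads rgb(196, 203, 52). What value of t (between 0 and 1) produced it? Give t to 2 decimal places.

0.68

Invert the lerp on the R channel (largest span, 151): t = (196 − 93) / (244 − 93) = 103/151 = 0.68212.
Check on G: (203 − 111)/(246 − 111) = 0.6815 ✓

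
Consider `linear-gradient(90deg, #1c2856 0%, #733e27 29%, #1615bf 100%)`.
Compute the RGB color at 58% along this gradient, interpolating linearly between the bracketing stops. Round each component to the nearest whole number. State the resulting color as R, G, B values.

58% lies between the 29% and 100% stops, so the local fraction is t = (58 − 29)/(100 − 29) = 29/71 ≈ 0.4085.
#733e27 → (115, 62, 39); #1615bf → (22, 21, 191).
R = 115 + 0.4085 × (22 − 115) = 77.01 → 77
G = 62 + 0.4085 × (21 − 62) = 45.252 → 45
B = 39 + 0.4085 × (191 − 39) = 101.092 → 101

(77, 45, 101)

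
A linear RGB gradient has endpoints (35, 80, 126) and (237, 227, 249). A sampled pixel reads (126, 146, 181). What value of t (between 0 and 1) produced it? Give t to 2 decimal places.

0.45

Invert the lerp on the R channel (largest span, 202): t = (126 − 35) / (237 − 35) = 91/202 = 0.4505.
Check on G: (146 − 80)/(227 − 80) = 0.449 ✓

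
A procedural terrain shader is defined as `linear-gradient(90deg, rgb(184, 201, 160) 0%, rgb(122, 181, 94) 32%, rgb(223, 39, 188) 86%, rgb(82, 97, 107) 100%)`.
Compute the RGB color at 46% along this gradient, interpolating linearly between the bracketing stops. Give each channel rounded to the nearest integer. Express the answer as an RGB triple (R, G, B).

(148, 144, 118)

46% lies between the 32% and 86% stops, so the local fraction is t = (46 − 32)/(86 − 32) = 14/54 ≈ 0.2593.
R = 122 + 0.2593 × (223 − 122) = 148.189 → 148
G = 181 + 0.2593 × (39 − 181) = 144.179 → 144
B = 94 + 0.2593 × (188 − 94) = 118.374 → 118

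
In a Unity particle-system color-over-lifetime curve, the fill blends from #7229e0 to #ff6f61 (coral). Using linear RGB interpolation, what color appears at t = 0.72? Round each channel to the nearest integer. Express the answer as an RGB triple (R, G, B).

#7229e0 → (114, 41, 224); #ff6f61 → (255, 111, 97).
R = 114 + 0.72 × (255 − 114) = 114 + 0.72 × 141 = 215.52 → 216
G = 41 + 0.72 × (111 − 41) = 41 + 0.72 × 70 = 91.4 → 91
B = 224 + 0.72 × (97 − 224) = 224 + 0.72 × -127 = 132.56 → 133
So the blended color is (216, 91, 133), about #d85b85.

(216, 91, 133)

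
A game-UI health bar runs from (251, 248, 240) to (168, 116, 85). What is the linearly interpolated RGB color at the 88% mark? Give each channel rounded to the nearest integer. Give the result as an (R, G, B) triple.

88% corresponds to t = 0.88.
R = 251 + 0.88 × (168 − 251) = 251 + 0.88 × -83 = 177.96 → 178
G = 248 + 0.88 × (116 − 248) = 248 + 0.88 × -132 = 131.84 → 132
B = 240 + 0.88 × (85 − 240) = 240 + 0.88 × -155 = 103.6 → 104
So the blended color is (178, 132, 104), about #b28468.

(178, 132, 104)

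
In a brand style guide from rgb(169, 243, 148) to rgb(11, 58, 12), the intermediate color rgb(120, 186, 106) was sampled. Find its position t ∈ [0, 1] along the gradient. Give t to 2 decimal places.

0.31

Invert the lerp on the G channel (largest span, 185): t = (186 − 243) / (58 − 243) = -57/-185 = 0.30811.
Check on R: (120 − 169)/(11 − 169) = 0.3101 ✓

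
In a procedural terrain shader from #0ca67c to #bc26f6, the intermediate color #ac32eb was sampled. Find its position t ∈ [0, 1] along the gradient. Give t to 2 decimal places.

Invert the lerp on the R channel (largest span, 176): t = (172 − 12) / (188 − 12) = 160/176 = 0.90909.
Check on G: (50 − 166)/(38 − 166) = 0.9062 ✓

0.91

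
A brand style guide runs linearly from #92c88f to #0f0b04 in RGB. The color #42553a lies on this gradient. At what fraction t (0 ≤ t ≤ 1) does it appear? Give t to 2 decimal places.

0.61

Invert the lerp on the G channel (largest span, 189): t = (85 − 200) / (11 − 200) = -115/-189 = 0.60847.
Check on R: (66 − 146)/(15 − 146) = 0.6107 ✓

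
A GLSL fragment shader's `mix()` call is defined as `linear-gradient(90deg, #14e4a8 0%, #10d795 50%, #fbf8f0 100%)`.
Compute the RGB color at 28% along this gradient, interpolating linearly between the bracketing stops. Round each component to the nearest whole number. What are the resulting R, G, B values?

28% lies between the 0% and 50% stops, so the local fraction is t = (28 − 0)/(50 − 0) = 28/50 ≈ 0.56.
#14e4a8 → (20, 228, 168); #10d795 → (16, 215, 149).
R = 20 + 0.56 × (16 − 20) = 17.76 → 18
G = 228 + 0.56 × (215 − 228) = 220.72 → 221
B = 168 + 0.56 × (149 − 168) = 157.36 → 157

(18, 221, 157)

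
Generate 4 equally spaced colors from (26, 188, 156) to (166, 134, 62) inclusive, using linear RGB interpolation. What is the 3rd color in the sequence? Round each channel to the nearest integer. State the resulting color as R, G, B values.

With 4 swatches and endpoints inclusive, swatch 3 sits at t = (3 − 1)/(4 − 1) = 2/3 ≈ 0.6667.
R = 26 + 0.6667 × (166 − 26) = 119.338 → 119
G = 188 + 0.6667 × (134 − 188) = 151.998 → 152
B = 156 + 0.6667 × (62 − 156) = 93.33 → 93

(119, 152, 93)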